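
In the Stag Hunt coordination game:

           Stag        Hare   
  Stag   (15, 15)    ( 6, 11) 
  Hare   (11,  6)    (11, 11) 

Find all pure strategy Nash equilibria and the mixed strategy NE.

Pure NE: (Stag, Stag) and (Hare, Hare); Mixed NE: p = 0.5556, q = 0.5556

Work:
Check pure NE:
(Stag, Stag): (15, 15) - no unilateral deviation beneficial
(Hare, Hare): (11, 11) - no unilateral deviation beneficial
Mixed NE: P1 plays Stag with p = 0.5556, P2 plays Stag with q = 0.5556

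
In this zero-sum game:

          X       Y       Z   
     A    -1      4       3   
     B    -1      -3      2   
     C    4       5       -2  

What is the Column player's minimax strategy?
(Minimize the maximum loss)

Column should play Z, value = 3

Work:
Column player minimizes Row's maximum payoff:
Column X: max payoff to Row = 4
Column Y: max payoff to Row = 5
Column Z: max payoff to Row = 3
Minimum is 3, achieved by column Z.
Minimax strategy: Z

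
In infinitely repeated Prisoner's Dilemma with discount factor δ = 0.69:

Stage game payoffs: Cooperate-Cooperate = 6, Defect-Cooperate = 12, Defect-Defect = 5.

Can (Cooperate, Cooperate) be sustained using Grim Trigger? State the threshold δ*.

δ* = 0.8571; since δ = 0.69 < 0.8571, cooperation cannot be sustained

Work:
For Grim Trigger:
Cooperate forever: 6/(1-δ)
Defect then punished: 12 + 5·δ/(1-δ)
Need: 6/(1-δ) ≥ 12 + 5·δ/(1-δ)
Solving: δ ≥ (T-R)/(T-P) = (12-6)/(12-5) = 0.8571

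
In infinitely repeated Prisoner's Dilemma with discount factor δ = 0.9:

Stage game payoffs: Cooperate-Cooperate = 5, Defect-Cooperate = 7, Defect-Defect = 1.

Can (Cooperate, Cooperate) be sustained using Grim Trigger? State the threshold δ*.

δ* = 0.3333; since δ = 0.9 ≥ 0.3333, cooperation can be sustained

Work:
For Grim Trigger:
Cooperate forever: 5/(1-δ)
Defect then punished: 7 + 1·δ/(1-δ)
Need: 5/(1-δ) ≥ 7 + 1·δ/(1-δ)
Solving: δ ≥ (T-R)/(T-P) = (7-5)/(7-1) = 0.3333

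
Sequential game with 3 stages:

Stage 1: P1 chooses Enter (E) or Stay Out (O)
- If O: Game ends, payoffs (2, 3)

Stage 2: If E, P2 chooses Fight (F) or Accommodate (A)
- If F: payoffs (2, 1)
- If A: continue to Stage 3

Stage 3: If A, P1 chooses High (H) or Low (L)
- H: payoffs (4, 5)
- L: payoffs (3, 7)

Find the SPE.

SPE: (E, A, H); Outcome (4, 5)

Work:
Stage 3: P1 chooses H (4 vs 3)
Stage 2: P2: F->1, A->5 (anticipating H). Choose A
Stage 1: P1: O->2, E->4 (anticipating A, H). Choose E
SPE path: E -> A -> H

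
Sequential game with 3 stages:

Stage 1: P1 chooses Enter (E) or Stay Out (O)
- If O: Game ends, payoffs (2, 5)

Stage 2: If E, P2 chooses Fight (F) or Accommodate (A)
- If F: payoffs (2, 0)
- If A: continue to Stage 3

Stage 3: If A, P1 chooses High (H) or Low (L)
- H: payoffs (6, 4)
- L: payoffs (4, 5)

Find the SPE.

SPE: (E, A, H); Outcome (6, 4)

Work:
Stage 3: P1 chooses H (6 vs 4)
Stage 2: P2: F->0, A->4 (anticipating H). Choose A
Stage 1: P1: O->2, E->6 (anticipating A, H). Choose E
SPE path: E -> A -> H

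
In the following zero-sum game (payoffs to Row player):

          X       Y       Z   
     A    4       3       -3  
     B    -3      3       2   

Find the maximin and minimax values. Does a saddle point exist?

Maximin = -3, Minimax = 2, Saddle: False

Work:
Row minimums: [-3, -3] → maximin = -3
Column maximums: [4, 3, 2] → minimax = 2
No saddle point (maximin ≠ minimax). Mixed strategy needed.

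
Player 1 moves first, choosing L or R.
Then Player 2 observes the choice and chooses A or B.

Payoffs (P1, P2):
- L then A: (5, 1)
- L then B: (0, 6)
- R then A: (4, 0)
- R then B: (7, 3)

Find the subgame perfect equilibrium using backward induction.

P1 plays R, P2 plays B after L and B after R; Payoff (7, 3)

Work:
Backward induction:
After L: P2 chooses B → P1 gets 0
After R: P2 chooses B → P1 gets 7
P1 chooses R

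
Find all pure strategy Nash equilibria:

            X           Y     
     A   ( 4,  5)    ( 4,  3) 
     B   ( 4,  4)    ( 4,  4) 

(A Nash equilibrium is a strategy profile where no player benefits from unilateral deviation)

Nash equilibrium: (A, X), (B, X), (B, Y)

Work:
Best responses:
  P1 vs X: payoffs [4, 4] → best response A/B (payoff 4)
  P1 vs Y: payoffs [4, 4] → best response A/B (payoff 4)
  P2 vs A: payoffs [5, 3] → best response X (payoff 5)
  P2 vs B: payoffs [4, 4] → best response X/Y (payoff 4)
Mutual best responses: (A,X), (B,X), (B,Y) → Nash equilibria.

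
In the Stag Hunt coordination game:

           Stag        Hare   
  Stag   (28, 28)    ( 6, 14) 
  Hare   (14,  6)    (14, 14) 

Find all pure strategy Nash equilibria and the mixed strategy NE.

Pure NE: (Stag, Stag) and (Hare, Hare); Mixed NE: p = 0.3636, q = 0.3636

Work:
Check pure NE:
(Stag, Stag): (28, 28) - no unilateral deviation beneficial
(Hare, Hare): (14, 14) - no unilateral deviation beneficial
Mixed NE: P1 plays Stag with p = 0.3636, P2 plays Stag with q = 0.3636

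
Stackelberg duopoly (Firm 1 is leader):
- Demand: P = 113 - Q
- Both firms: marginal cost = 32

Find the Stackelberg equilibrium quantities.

q₁* (leader) = 40.5, q₂* (follower) = 20.25

Work:
Follower's reaction: q₂ = (a - c - q₁)/2
Leader substitutes: π₁ = q₁·(a - q₁ - (a-c-q₁)/2 - c)
FOC: q₁* = (113 - 32)/2 = 40.50
Then: q₂* = (113 - 32 - 40.5)/2 = 20.25
Leader has first-mover advantage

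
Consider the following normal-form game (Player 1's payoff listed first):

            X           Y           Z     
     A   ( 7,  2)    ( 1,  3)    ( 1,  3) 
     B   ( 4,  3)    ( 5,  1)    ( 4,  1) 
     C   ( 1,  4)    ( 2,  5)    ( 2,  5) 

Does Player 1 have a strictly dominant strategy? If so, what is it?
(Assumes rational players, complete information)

No strictly dominant strategy exists for Player 1

Work:
A strategy strictly dominates another if it gives a strictly higher payoff against every opponent action. Compare each pair of P1's strategies column-by-column:
  A vs B: [7 vs 4, 1 vs 5, 1 vs 4] → A does not strictly dominate B (column Y: 1 ≤ 5)
  A vs C: [7 vs 1, 1 vs 2, 1 vs 2] → A does not strictly dominate C (column Y: 1 ≤ 2)
  B vs A: [4 vs 7, 5 vs 1, 4 vs 1] → B does not strictly dominate A (column X: 4 ≤ 7)
  B vs C: [4 vs 1, 5 vs 2, 4 vs 2] → B strictly dominates C
  C vs A: [1 vs 7, 2 vs 1, 2 vs 1] → C does not strictly dominate A (column X: 1 ≤ 7)
  C vs B: [1 vs 4, 2 vs 5, 2 vs 4] → C does not strictly dominate B (column X: 1 ≤ 4)
No single strategy strictly dominates all others → no strictly dominant strategy.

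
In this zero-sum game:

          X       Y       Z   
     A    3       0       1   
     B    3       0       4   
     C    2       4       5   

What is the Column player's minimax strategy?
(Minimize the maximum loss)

Column should play X, value = 3

Work:
Column player minimizes Row's maximum payoff:
Column X: max payoff to Row = 3
Column Y: max payoff to Row = 4
Column Z: max payoff to Row = 5
Minimum is 3, achieved by column X.
Minimax strategy: X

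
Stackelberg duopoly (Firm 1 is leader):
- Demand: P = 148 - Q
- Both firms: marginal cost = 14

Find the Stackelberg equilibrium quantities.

q₁* (leader) = 67.0, q₂* (follower) = 33.5

Work:
Follower's reaction: q₂ = (a - c - q₁)/2
Leader substitutes: π₁ = q₁·(a - q₁ - (a-c-q₁)/2 - c)
FOC: q₁* = (148 - 14)/2 = 67.00
Then: q₂* = (148 - 14 - 67.0)/2 = 33.50
Leader has first-mover advantage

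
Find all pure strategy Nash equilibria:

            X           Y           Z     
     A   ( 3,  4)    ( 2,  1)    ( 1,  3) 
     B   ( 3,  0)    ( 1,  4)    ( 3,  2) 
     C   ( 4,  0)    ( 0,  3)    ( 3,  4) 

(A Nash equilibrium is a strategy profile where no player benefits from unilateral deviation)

Nash equilibrium: (C, Z)

Work:
Best responses:
  P1 vs X: payoffs [3, 3, 4] → best response C (payoff 4)
  P1 vs Y: payoffs [2, 1, 0] → best response A (payoff 2)
  P1 vs Z: payoffs [1, 3, 3] → best response B/C (payoff 3)
  P2 vs A: payoffs [4, 1, 3] → best response X (payoff 4)
  P2 vs B: payoffs [0, 4, 2] → best response Y (payoff 4)
  P2 vs C: payoffs [0, 3, 4] → best response Z (payoff 4)
Mutual best responses: (C,Z) → Nash equilibria.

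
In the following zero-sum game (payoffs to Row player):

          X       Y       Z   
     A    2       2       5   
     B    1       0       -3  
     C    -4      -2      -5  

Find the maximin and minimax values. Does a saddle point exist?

Maximin = 2, Minimax = 2, Saddle: True

Work:
Row minimums: [2, -3, -5] → maximin = 2
Column maximums: [2, 2, 5] → minimax = 2
Saddle point exists! Game value = 2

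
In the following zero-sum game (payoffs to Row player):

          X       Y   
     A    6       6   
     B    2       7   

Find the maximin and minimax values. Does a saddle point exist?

Maximin = 6, Minimax = 6, Saddle: True

Work:
Row minimums: [6, 2] → maximin = 6
Column maximums: [6, 7] → minimax = 6
Saddle point exists! Game value = 6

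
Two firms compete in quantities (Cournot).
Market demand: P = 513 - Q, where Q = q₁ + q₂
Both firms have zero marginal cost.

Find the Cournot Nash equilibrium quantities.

q₁* = q₂* = 171.0; P* = 171.0

Work:
Profit: π_i = P·q_i = (a - q_i - q_j)·q_i
FOC: ∂π_i/∂q_i = a - 2q_i - q_j = 0
Reaction function: q_i = (513 - q_j)/2
Symmetry: q* = 513/3 = 171.0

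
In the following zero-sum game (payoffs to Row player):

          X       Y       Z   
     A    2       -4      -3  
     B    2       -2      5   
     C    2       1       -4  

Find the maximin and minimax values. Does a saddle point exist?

Maximin = -2, Minimax = 1, Saddle: False

Work:
Row minimums: [-4, -2, -4] → maximin = -2
Column maximums: [2, 1, 5] → minimax = 1
No saddle point (maximin ≠ minimax). Mixed strategy needed.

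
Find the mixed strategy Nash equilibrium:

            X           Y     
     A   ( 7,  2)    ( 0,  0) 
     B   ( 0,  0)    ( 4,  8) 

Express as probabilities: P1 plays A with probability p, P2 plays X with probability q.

p = 0.8, q = 0.3636

Work:
Find probabilities that make opponent indifferent:
P2 chooses q to make P1 indifferent between A and B
P1 chooses p to make P2 indifferent between X and Y
Mixed NE: P1 plays (A: 0.8, B: 0.2), P2 plays (X: 0.3636, Y: 0.6364)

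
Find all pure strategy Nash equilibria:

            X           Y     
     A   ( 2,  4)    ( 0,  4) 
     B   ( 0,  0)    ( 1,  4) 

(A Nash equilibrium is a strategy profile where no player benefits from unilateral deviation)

Nash equilibrium: (A, X), (B, Y)

Work:
Best responses:
  P1 vs X: payoffs [2, 0] → best response A (payoff 2)
  P1 vs Y: payoffs [0, 1] → best response B (payoff 1)
  P2 vs A: payoffs [4, 4] → best response X/Y (payoff 4)
  P2 vs B: payoffs [0, 4] → best response Y (payoff 4)
Mutual best responses: (A,X), (B,Y) → Nash equilibria.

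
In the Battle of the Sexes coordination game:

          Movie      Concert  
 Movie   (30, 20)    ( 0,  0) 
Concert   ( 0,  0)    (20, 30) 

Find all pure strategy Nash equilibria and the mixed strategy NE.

Pure NE: (Movie, Movie) and (Concert, Concert); Mixed NE: p = 0.6, q = 0.4

Work:
Check pure NE:
(Movie, Movie): (30, 20) - no unilateral deviation beneficial
(Concert, Concert): (20, 30) - no unilateral deviation beneficial
Mixed NE: P1 plays Movie with p = 0.6, P2 plays Movie with q = 0.4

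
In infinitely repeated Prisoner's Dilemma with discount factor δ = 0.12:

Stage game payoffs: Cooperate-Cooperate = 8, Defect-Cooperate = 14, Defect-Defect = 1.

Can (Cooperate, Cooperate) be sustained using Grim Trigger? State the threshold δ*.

δ* = 0.4615; since δ = 0.12 < 0.4615, cooperation cannot be sustained

Work:
For Grim Trigger:
Cooperate forever: 8/(1-δ)
Defect then punished: 14 + 1·δ/(1-δ)
Need: 8/(1-δ) ≥ 14 + 1·δ/(1-δ)
Solving: δ ≥ (T-R)/(T-P) = (14-8)/(14-1) = 0.4615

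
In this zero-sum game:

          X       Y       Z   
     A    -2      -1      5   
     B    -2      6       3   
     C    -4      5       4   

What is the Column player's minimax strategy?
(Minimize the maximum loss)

Column should play X, value = -2

Work:
Column player minimizes Row's maximum payoff:
Column X: max payoff to Row = -2
Column Y: max payoff to Row = 6
Column Z: max payoff to Row = 5
Minimum is -2, achieved by column X.
Minimax strategy: X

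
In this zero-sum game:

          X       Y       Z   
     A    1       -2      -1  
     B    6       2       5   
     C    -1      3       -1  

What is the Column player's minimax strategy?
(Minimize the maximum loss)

Column should play Y, value = 3

Work:
Column player minimizes Row's maximum payoff:
Column X: max payoff to Row = 6
Column Y: max payoff to Row = 3
Column Z: max payoff to Row = 5
Minimum is 3, achieved by column Y.
Minimax strategy: Y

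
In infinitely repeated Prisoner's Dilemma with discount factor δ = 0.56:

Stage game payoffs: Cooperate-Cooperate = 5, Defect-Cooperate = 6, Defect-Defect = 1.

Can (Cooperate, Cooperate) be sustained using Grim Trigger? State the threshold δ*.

δ* = 0.2; since δ = 0.56 ≥ 0.2, cooperation can be sustained

Work:
For Grim Trigger:
Cooperate forever: 5/(1-δ)
Defect then punished: 6 + 1·δ/(1-δ)
Need: 5/(1-δ) ≥ 6 + 1·δ/(1-δ)
Solving: δ ≥ (T-R)/(T-P) = (6-5)/(6-1) = 0.2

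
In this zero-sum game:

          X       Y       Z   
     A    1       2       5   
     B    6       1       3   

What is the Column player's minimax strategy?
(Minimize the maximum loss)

Column should play Y, value = 2

Work:
Column player minimizes Row's maximum payoff:
Column X: max payoff to Row = 6
Column Y: max payoff to Row = 2
Column Z: max payoff to Row = 5
Minimum is 2, achieved by column Y.
Minimax strategy: Y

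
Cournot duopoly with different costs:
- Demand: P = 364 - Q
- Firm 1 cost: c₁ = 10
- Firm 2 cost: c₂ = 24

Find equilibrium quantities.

q₁* = 122.67, q₂* = 108.67

Work:
Reaction: q₁ = (364 - 10 - q₂)/2
Reaction: q₂ = (364 - 24 - q₁)/2
Solve simultaneously:
q₁* = (364 - 2×10 + 24)/3 = 122.67
q₂* = (364 - 2×24 + 10)/3 = 108.67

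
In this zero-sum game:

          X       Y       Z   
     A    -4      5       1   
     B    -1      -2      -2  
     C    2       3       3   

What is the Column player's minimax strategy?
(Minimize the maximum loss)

Column should play X, value = 2

Work:
Column player minimizes Row's maximum payoff:
Column X: max payoff to Row = 2
Column Y: max payoff to Row = 5
Column Z: max payoff to Row = 3
Minimum is 2, achieved by column X.
Minimax strategy: X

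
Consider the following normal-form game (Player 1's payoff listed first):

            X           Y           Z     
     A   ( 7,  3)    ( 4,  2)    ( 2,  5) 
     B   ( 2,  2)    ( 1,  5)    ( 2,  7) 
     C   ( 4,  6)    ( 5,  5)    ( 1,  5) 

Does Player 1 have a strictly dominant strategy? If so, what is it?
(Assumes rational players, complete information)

No strictly dominant strategy exists for Player 1

Work:
A strategy strictly dominates another if it gives a strictly higher payoff against every opponent action. Compare each pair of P1's strategies column-by-column:
  A vs B: [7 vs 2, 4 vs 1, 2 vs 2] → A does not strictly dominate B (column Z: 2 ≤ 2)
  A vs C: [7 vs 4, 4 vs 5, 2 vs 1] → A does not strictly dominate C (column Y: 4 ≤ 5)
  B vs A: [2 vs 7, 1 vs 4, 2 vs 2] → B does not strictly dominate A (column X: 2 ≤ 7)
  B vs C: [2 vs 4, 1 vs 5, 2 vs 1] → B does not strictly dominate C (column X: 2 ≤ 4)
  C vs A: [4 vs 7, 5 vs 4, 1 vs 2] → C does not strictly dominate A (column X: 4 ≤ 7)
  C vs B: [4 vs 2, 5 vs 1, 1 vs 2] → C does not strictly dominate B (column Z: 1 ≤ 2)
No single strategy strictly dominates all others → no strictly dominant strategy.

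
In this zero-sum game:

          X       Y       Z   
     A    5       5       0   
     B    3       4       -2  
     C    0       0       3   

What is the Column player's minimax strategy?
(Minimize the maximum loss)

Column should play Z, value = 3

Work:
Column player minimizes Row's maximum payoff:
Column X: max payoff to Row = 5
Column Y: max payoff to Row = 5
Column Z: max payoff to Row = 3
Minimum is 3, achieved by column Z.
Minimax strategy: Z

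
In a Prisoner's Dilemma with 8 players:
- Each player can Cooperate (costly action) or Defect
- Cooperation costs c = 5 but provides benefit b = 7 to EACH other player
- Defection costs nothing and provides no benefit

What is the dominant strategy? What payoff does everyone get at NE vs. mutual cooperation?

Dominant: Defect; NE payoff = 0; Coop payoff = 44

Work:
Defect dominates (saves cost c = 5, benefit to others is external)
NE: All defect → everyone gets 0
If all cooperate: each receives (7)×7 - 5 = 44
Social dilemma: 44 > 0 but NE gives 0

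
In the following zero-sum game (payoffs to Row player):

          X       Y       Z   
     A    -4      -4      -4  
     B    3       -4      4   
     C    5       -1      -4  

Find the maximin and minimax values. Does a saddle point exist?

Maximin = -4, Minimax = -1, Saddle: False

Work:
Row minimums: [-4, -4, -4] → maximin = -4
Column maximums: [5, -1, 4] → minimax = -1
No saddle point (maximin ≠ minimax). Mixed strategy needed.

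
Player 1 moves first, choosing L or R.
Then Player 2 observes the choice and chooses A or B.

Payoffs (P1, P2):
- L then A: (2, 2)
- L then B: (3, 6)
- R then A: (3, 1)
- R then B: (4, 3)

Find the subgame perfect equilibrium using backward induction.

P1 plays R, P2 plays B after L and B after R; Payoff (4, 3)

Work:
Backward induction:
After L: P2 chooses B → P1 gets 3
After R: P2 chooses B → P1 gets 4
P1 chooses R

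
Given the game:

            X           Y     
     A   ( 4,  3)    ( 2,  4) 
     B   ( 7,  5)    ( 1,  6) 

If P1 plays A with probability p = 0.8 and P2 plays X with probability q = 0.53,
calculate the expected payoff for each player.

E[P1] = 3.284, E[P2] = 3.87

Work:
E[P1] = p·q·π₁(A,X) + p·(1-q)·π₁(A,Y) + (1-p)·q·π₁(B,X) + (1-p)·(1-q)·π₁(B,Y)
= 0.8·0.53·4 + 0.8·0.47·2 + 0.2·0.53·7 + 0.2·0.47·1
= 3.284

E[P2] = 3.87 (similar calculation)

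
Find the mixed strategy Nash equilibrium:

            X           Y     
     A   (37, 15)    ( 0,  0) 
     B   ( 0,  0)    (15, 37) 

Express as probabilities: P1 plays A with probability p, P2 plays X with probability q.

p = 0.7115, q = 0.2885

Work:
Find probabilities that make opponent indifferent:
P2 chooses q to make P1 indifferent between A and B
P1 chooses p to make P2 indifferent between X and Y
Mixed NE: P1 plays (A: 0.7115, B: 0.2885), P2 plays (X: 0.2885, Y: 0.7115)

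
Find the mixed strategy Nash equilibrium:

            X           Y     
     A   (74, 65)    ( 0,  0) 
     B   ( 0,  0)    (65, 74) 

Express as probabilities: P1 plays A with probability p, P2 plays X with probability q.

p = 0.5324, q = 0.4676

Work:
Find probabilities that make opponent indifferent:
P2 chooses q to make P1 indifferent between A and B
P1 chooses p to make P2 indifferent between X and Y
Mixed NE: P1 plays (A: 0.5324, B: 0.4676), P2 plays (X: 0.4676, Y: 0.5324)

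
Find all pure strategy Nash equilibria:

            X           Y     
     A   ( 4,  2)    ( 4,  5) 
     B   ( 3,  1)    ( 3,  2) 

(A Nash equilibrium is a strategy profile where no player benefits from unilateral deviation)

Nash equilibrium: (A, Y)

Work:
Best responses:
  P1 vs X: payoffs [4, 3] → best response A (payoff 4)
  P1 vs Y: payoffs [4, 3] → best response A (payoff 4)
  P2 vs A: payoffs [2, 5] → best response Y (payoff 5)
  P2 vs B: payoffs [1, 2] → best response Y (payoff 2)
Mutual best responses: (A,Y) → Nash equilibria.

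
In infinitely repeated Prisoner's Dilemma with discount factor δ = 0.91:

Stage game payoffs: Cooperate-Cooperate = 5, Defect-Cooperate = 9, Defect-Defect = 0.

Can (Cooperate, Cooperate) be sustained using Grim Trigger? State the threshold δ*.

δ* = 0.4444; since δ = 0.91 ≥ 0.4444, cooperation can be sustained

Work:
For Grim Trigger:
Cooperate forever: 5/(1-δ)
Defect then punished: 9 + 0·δ/(1-δ)
Need: 5/(1-δ) ≥ 9 + 0·δ/(1-δ)
Solving: δ ≥ (T-R)/(T-P) = (9-5)/(9-0) = 0.4444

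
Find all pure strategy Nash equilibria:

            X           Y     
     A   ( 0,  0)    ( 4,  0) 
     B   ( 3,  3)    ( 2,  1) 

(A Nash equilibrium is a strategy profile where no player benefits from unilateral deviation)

Nash equilibrium: (A, Y), (B, X)

Work:
Best responses:
  P1 vs X: payoffs [0, 3] → best response B (payoff 3)
  P1 vs Y: payoffs [4, 2] → best response A (payoff 4)
  P2 vs A: payoffs [0, 0] → best response X/Y (payoff 0)
  P2 vs B: payoffs [3, 1] → best response X (payoff 3)
Mutual best responses: (A,Y), (B,X) → Nash equilibria.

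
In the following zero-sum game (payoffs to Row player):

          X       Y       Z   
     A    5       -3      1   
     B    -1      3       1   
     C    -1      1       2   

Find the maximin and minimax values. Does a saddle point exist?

Maximin = -1, Minimax = 2, Saddle: False

Work:
Row minimums: [-3, -1, -1] → maximin = -1
Column maximums: [5, 3, 2] → minimax = 2
No saddle point (maximin ≠ minimax). Mixed strategy needed.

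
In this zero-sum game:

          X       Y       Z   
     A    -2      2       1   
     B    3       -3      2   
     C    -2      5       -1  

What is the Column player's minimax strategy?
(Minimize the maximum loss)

Column should play Z, value = 2

Work:
Column player minimizes Row's maximum payoff:
Column X: max payoff to Row = 3
Column Y: max payoff to Row = 5
Column Z: max payoff to Row = 2
Minimum is 2, achieved by column Z.
Minimax strategy: Z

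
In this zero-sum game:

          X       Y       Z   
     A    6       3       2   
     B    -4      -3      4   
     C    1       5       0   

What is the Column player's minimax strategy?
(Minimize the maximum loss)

Column should play Z, value = 4

Work:
Column player minimizes Row's maximum payoff:
Column X: max payoff to Row = 6
Column Y: max payoff to Row = 5
Column Z: max payoff to Row = 4
Minimum is 4, achieved by column Z.
Minimax strategy: Z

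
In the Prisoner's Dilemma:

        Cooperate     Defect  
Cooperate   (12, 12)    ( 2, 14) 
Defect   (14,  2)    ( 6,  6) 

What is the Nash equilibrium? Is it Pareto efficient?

(Defect, Defect) is NE; not Pareto efficient

Work:
Defect dominates Cooperate for both players:
If P2 cooperates: Defect (14) > Cooperate (12)
If P2 defects: Defect (6) > Cooperate (2)
NE: (Defect, Defect) with payoff (6, 6)
But (Cooperate, Cooperate) = (12, 12) Pareto dominates (6, 6)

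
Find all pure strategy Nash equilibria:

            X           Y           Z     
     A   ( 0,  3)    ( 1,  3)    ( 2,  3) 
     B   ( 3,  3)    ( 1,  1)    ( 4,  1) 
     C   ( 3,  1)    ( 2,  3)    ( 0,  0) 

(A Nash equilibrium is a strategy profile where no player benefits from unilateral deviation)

Nash equilibrium: (B, X), (C, Y)

Work:
Best responses:
  P1 vs X: payoffs [0, 3, 3] → best response B/C (payoff 3)
  P1 vs Y: payoffs [1, 1, 2] → best response C (payoff 2)
  P1 vs Z: payoffs [2, 4, 0] → best response B (payoff 4)
  P2 vs A: payoffs [3, 3, 3] → best response X/Y/Z (payoff 3)
  P2 vs B: payoffs [3, 1, 1] → best response X (payoff 3)
  P2 vs C: payoffs [1, 3, 0] → best response Y (payoff 3)
Mutual best responses: (B,X), (C,Y) → Nash equilibria.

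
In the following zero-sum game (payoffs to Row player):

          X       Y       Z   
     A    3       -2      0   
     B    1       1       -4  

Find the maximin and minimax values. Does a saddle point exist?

Maximin = -2, Minimax = 0, Saddle: False

Work:
Row minimums: [-2, -4] → maximin = -2
Column maximums: [3, 1, 0] → minimax = 0
No saddle point (maximin ≠ minimax). Mixed strategy needed.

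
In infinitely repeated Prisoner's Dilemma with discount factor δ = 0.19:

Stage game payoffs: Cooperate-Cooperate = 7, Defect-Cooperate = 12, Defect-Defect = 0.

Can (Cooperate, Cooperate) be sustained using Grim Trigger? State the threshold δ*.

δ* = 0.4167; since δ = 0.19 < 0.4167, cooperation cannot be sustained

Work:
For Grim Trigger:
Cooperate forever: 7/(1-δ)
Defect then punished: 12 + 0·δ/(1-δ)
Need: 7/(1-δ) ≥ 12 + 0·δ/(1-δ)
Solving: δ ≥ (T-R)/(T-P) = (12-7)/(12-0) = 0.4167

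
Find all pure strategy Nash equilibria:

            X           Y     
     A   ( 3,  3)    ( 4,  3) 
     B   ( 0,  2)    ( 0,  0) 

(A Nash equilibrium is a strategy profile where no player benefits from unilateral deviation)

Nash equilibrium: (A, X), (A, Y)

Work:
Best responses:
  P1 vs X: payoffs [3, 0] → best response A (payoff 3)
  P1 vs Y: payoffs [4, 0] → best response A (payoff 4)
  P2 vs A: payoffs [3, 3] → best response X/Y (payoff 3)
  P2 vs B: payoffs [2, 0] → best response X (payoff 2)
Mutual best responses: (A,X), (A,Y) → Nash equilibria.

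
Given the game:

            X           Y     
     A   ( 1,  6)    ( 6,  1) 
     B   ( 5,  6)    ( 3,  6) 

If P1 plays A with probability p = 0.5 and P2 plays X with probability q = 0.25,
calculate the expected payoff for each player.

E[P1] = 4.125, E[P2] = 4.125

Work:
E[P1] = p·q·π₁(A,X) + p·(1-q)·π₁(A,Y) + (1-p)·q·π₁(B,X) + (1-p)·(1-q)·π₁(B,Y)
= 0.5·0.25·1 + 0.5·0.75·6 + 0.5·0.25·5 + 0.5·0.75·3
= 4.125

E[P2] = 4.125 (similar calculation)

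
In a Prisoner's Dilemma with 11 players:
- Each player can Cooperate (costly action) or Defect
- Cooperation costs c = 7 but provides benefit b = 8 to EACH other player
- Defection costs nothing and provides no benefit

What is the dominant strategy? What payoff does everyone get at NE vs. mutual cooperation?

Dominant: Defect; NE payoff = 0; Coop payoff = 73

Work:
Defect dominates (saves cost c = 7, benefit to others is external)
NE: All defect → everyone gets 0
If all cooperate: each receives (10)×8 - 7 = 73
Social dilemma: 73 > 0 but NE gives 0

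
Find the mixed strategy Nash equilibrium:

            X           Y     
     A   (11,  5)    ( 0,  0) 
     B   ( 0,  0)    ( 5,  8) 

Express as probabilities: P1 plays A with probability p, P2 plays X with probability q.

p = 0.6154, q = 0.3125

Work:
Find probabilities that make opponent indifferent:
P2 chooses q to make P1 indifferent between A and B
P1 chooses p to make P2 indifferent between X and Y
Mixed NE: P1 plays (A: 0.6154, B: 0.3846), P2 plays (X: 0.3125, Y: 0.6875)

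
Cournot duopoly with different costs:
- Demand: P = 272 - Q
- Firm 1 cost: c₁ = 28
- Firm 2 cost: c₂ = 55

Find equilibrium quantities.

q₁* = 90.33, q₂* = 63.33

Work:
Reaction: q₁ = (272 - 28 - q₂)/2
Reaction: q₂ = (272 - 55 - q₁)/2
Solve simultaneously:
q₁* = (272 - 2×28 + 55)/3 = 90.33
q₂* = (272 - 2×55 + 28)/3 = 63.33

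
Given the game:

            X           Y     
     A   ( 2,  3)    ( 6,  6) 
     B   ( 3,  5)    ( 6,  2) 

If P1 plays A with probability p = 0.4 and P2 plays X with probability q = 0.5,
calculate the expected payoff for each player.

E[P1] = 4.3, E[P2] = 3.9

Work:
E[P1] = p·q·π₁(A,X) + p·(1-q)·π₁(A,Y) + (1-p)·q·π₁(B,X) + (1-p)·(1-q)·π₁(B,Y)
= 0.4·0.5·2 + 0.4·0.5·6 + 0.6·0.5·3 + 0.6·0.5·6
= 4.3

E[P2] = 3.9 (similar calculation)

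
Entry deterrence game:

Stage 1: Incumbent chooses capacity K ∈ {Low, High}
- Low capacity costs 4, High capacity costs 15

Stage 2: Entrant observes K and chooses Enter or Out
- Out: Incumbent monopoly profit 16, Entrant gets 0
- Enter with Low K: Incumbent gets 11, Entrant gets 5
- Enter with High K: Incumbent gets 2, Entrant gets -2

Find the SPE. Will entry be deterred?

SPE: (Low, Enter|Low, Out|High); Entry not deterred. Incumbent net profit = 7, Entrant gets 5

Work:
After Low K: Entrant enters (5 > 0)
After High K: Entrant stays out (-2 < 0)
Incumbent: Low → 11−4=7, High → 16−15=1
Incumbent chooses Low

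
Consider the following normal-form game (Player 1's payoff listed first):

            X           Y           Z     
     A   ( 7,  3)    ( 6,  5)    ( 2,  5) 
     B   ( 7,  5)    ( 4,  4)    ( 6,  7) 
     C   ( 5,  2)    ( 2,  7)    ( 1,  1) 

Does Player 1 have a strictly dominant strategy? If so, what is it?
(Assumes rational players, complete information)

No strictly dominant strategy exists for Player 1

Work:
A strategy strictly dominates another if it gives a strictly higher payoff against every opponent action. Compare each pair of P1's strategies column-by-column:
  A vs B: [7 vs 7, 6 vs 4, 2 vs 6] → A does not strictly dominate B (column X: 7 ≤ 7)
  A vs C: [7 vs 5, 6 vs 2, 2 vs 1] → A strictly dominates C
  B vs A: [7 vs 7, 4 vs 6, 6 vs 2] → B does not strictly dominate A (column X: 7 ≤ 7)
  B vs C: [7 vs 5, 4 vs 2, 6 vs 1] → B strictly dominates C
  C vs A: [5 vs 7, 2 vs 6, 1 vs 2] → C does not strictly dominate A (column X: 5 ≤ 7)
  C vs B: [5 vs 7, 2 vs 4, 1 vs 6] → C does not strictly dominate B (column X: 5 ≤ 7)
No single strategy strictly dominates all others → no strictly dominant strategy.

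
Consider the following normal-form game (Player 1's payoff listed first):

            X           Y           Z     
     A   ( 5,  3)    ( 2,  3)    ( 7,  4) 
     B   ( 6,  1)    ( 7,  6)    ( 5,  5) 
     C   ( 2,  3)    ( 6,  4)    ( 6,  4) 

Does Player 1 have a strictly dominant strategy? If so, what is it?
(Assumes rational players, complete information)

No strictly dominant strategy exists for Player 1

Work:
A strategy strictly dominates another if it gives a strictly higher payoff against every opponent action. Compare each pair of P1's strategies column-by-column:
  A vs B: [5 vs 6, 2 vs 7, 7 vs 5] → A does not strictly dominate B (column X: 5 ≤ 6)
  A vs C: [5 vs 2, 2 vs 6, 7 vs 6] → A does not strictly dominate C (column Y: 2 ≤ 6)
  B vs A: [6 vs 5, 7 vs 2, 5 vs 7] → B does not strictly dominate A (column Z: 5 ≤ 7)
  B vs C: [6 vs 2, 7 vs 6, 5 vs 6] → B does not strictly dominate C (column Z: 5 ≤ 6)
  C vs A: [2 vs 5, 6 vs 2, 6 vs 7] → C does not strictly dominate A (column X: 2 ≤ 5)
  C vs B: [2 vs 6, 6 vs 7, 6 vs 5] → C does not strictly dominate B (column X: 2 ≤ 6)
No single strategy strictly dominates all others → no strictly dominant strategy.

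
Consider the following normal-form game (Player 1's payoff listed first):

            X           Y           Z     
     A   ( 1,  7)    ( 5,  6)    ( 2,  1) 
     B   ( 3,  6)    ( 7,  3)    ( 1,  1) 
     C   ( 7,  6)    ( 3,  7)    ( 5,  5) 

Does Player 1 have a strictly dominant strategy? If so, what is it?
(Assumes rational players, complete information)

No strictly dominant strategy exists for Player 1

Work:
A strategy strictly dominates another if it gives a strictly higher payoff against every opponent action. Compare each pair of P1's strategies column-by-column:
  A vs B: [1 vs 3, 5 vs 7, 2 vs 1] → A does not strictly dominate B (column X: 1 ≤ 3)
  A vs C: [1 vs 7, 5 vs 3, 2 vs 5] → A does not strictly dominate C (column X: 1 ≤ 7)
  B vs A: [3 vs 1, 7 vs 5, 1 vs 2] → B does not strictly dominate A (column Z: 1 ≤ 2)
  B vs C: [3 vs 7, 7 vs 3, 1 vs 5] → B does not strictly dominate C (column X: 3 ≤ 7)
  C vs A: [7 vs 1, 3 vs 5, 5 vs 2] → C does not strictly dominate A (column Y: 3 ≤ 5)
  C vs B: [7 vs 3, 3 vs 7, 5 vs 1] → C does not strictly dominate B (column Y: 3 ≤ 7)
No single strategy strictly dominates all others → no strictly dominant strategy.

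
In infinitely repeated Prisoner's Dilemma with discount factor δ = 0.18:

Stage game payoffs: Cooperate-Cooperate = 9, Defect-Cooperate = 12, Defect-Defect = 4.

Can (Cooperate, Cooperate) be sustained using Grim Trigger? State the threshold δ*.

δ* = 0.375; since δ = 0.18 < 0.375, cooperation cannot be sustained

Work:
For Grim Trigger:
Cooperate forever: 9/(1-δ)
Defect then punished: 12 + 4·δ/(1-δ)
Need: 9/(1-δ) ≥ 12 + 4·δ/(1-δ)
Solving: δ ≥ (T-R)/(T-P) = (12-9)/(12-4) = 0.375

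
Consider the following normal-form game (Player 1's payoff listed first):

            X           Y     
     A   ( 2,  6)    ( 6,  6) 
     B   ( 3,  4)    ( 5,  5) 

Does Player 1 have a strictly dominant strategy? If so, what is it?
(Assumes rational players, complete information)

No strictly dominant strategy exists for Player 1

Work:
A strategy strictly dominates another if it gives a strictly higher payoff against every opponent action. Compare each pair of P1's strategies column-by-column:
  A vs B: [2 vs 3, 6 vs 5] → A does not strictly dominate B (column X: 2 ≤ 3)
  B vs A: [3 vs 2, 5 vs 6] → B does not strictly dominate A (column Y: 5 ≤ 6)
No single strategy strictly dominates all others → no strictly dominant strategy.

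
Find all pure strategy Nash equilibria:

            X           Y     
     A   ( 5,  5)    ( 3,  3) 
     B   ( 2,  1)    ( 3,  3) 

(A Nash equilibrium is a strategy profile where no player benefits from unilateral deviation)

Nash equilibrium: (A, X), (B, Y)

Work:
Best responses:
  P1 vs X: payoffs [5, 2] → best response A (payoff 5)
  P1 vs Y: payoffs [3, 3] → best response A/B (payoff 3)
  P2 vs A: payoffs [5, 3] → best response X (payoff 5)
  P2 vs B: payoffs [1, 3] → best response Y (payoff 3)
Mutual best responses: (A,X), (B,Y) → Nash equilibria.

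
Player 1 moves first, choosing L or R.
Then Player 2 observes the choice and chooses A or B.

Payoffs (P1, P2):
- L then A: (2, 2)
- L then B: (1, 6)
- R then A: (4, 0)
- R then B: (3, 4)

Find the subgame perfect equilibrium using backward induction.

P1 plays R, P2 plays B after L and B after R; Payoff (3, 4)

Work:
Backward induction:
After L: P2 chooses B → P1 gets 1
After R: P2 chooses B → P1 gets 3
P1 chooses R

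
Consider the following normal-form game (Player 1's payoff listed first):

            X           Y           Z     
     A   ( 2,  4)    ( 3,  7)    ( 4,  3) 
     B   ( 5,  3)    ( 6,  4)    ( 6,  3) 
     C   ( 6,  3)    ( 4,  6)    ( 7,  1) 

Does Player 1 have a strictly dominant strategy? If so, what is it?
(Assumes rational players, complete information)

No strictly dominant strategy exists for Player 1

Work:
A strategy strictly dominates another if it gives a strictly higher payoff against every opponent action. Compare each pair of P1's strategies column-by-column:
  A vs B: [2 vs 5, 3 vs 6, 4 vs 6] → A does not strictly dominate B (column X: 2 ≤ 5)
  A vs C: [2 vs 6, 3 vs 4, 4 vs 7] → A does not strictly dominate C (column X: 2 ≤ 6)
  B vs A: [5 vs 2, 6 vs 3, 6 vs 4] → B strictly dominates A
  B vs C: [5 vs 6, 6 vs 4, 6 vs 7] → B does not strictly dominate C (column X: 5 ≤ 6)
  C vs A: [6 vs 2, 4 vs 3, 7 vs 4] → C strictly dominates A
  C vs B: [6 vs 5, 4 vs 6, 7 vs 6] → C does not strictly dominate B (column Y: 4 ≤ 6)
No single strategy strictly dominates all others → no strictly dominant strategy.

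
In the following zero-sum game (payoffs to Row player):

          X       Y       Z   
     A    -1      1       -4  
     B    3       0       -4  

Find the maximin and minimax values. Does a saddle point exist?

Maximin = -4, Minimax = -4, Saddle: True

Work:
Row minimums: [-4, -4] → maximin = -4
Column maximums: [3, 1, -4] → minimax = -4
Saddle point exists! Game value = -4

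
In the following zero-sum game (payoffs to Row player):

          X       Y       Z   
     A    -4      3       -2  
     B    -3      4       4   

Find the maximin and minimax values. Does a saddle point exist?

Maximin = -3, Minimax = -3, Saddle: True

Work:
Row minimums: [-4, -3] → maximin = -3
Column maximums: [-3, 4, 4] → minimax = -3
Saddle point exists! Game value = -3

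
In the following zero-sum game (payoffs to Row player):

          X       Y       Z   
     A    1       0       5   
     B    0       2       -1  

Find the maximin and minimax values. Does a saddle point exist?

Maximin = 0, Minimax = 1, Saddle: False

Work:
Row minimums: [0, -1] → maximin = 0
Column maximums: [1, 2, 5] → minimax = 1
No saddle point (maximin ≠ minimax). Mixed strategy needed.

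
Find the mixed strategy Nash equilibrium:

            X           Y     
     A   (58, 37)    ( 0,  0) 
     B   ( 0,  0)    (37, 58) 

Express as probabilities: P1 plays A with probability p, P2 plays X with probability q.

p = 0.6105, q = 0.3895

Work:
Find probabilities that make opponent indifferent:
P2 chooses q to make P1 indifferent between A and B
P1 chooses p to make P2 indifferent between X and Y
Mixed NE: P1 plays (A: 0.6105, B: 0.3895), P2 plays (X: 0.3895, Y: 0.6105)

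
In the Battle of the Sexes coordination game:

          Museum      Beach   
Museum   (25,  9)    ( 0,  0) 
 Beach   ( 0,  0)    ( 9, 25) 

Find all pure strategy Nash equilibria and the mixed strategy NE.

Pure NE: (Museum, Museum) and (Beach, Beach); Mixed NE: p = 0.7353, q = 0.2647

Work:
Check pure NE:
(Museum, Museum): (25, 9) - no unilateral deviation beneficial
(Beach, Beach): (9, 25) - no unilateral deviation beneficial
Mixed NE: P1 plays Museum with p = 0.7353, P2 plays Museum with q = 0.2647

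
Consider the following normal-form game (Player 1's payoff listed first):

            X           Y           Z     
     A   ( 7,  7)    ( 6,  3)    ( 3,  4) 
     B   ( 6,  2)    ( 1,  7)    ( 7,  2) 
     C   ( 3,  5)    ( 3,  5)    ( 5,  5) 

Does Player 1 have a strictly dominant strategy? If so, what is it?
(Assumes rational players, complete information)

No strictly dominant strategy exists for Player 1

Work:
A strategy strictly dominates another if it gives a strictly higher payoff against every opponent action. Compare each pair of P1's strategies column-by-column:
  A vs B: [7 vs 6, 6 vs 1, 3 vs 7] → A does not strictly dominate B (column Z: 3 ≤ 7)
  A vs C: [7 vs 3, 6 vs 3, 3 vs 5] → A does not strictly dominate C (column Z: 3 ≤ 5)
  B vs A: [6 vs 7, 1 vs 6, 7 vs 3] → B does not strictly dominate A (column X: 6 ≤ 7)
  B vs C: [6 vs 3, 1 vs 3, 7 vs 5] → B does not strictly dominate C (column Y: 1 ≤ 3)
  C vs A: [3 vs 7, 3 vs 6, 5 vs 3] → C does not strictly dominate A (column X: 3 ≤ 7)
  C vs B: [3 vs 6, 3 vs 1, 5 vs 7] → C does not strictly dominate B (column X: 3 ≤ 6)
No single strategy strictly dominates all others → no strictly dominant strategy.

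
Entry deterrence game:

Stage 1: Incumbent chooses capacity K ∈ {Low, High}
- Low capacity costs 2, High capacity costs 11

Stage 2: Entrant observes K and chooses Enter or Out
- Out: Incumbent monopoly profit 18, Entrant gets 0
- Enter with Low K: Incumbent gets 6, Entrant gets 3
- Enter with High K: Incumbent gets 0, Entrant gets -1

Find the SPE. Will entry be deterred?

SPE: (High, Enter|Low, Out|High); Entry deterred. Incumbent net profit = 7

Work:
After Low K: Entrant enters (3 > 0)
After High K: Entrant stays out (-1 < 0)
Incumbent: Low → 6−2=4, High → 18−11=7
Incumbent chooses High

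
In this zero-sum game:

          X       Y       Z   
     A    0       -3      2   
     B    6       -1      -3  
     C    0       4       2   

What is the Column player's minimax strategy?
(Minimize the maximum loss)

Column should play Z, value = 2

Work:
Column player minimizes Row's maximum payoff:
Column X: max payoff to Row = 6
Column Y: max payoff to Row = 4
Column Z: max payoff to Row = 2
Minimum is 2, achieved by column Z.
Minimax strategy: Z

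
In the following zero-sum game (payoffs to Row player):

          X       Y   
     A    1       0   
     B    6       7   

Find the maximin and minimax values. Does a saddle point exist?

Maximin = 6, Minimax = 6, Saddle: True

Work:
Row minimums: [0, 6] → maximin = 6
Column maximums: [6, 7] → minimax = 6
Saddle point exists! Game value = 6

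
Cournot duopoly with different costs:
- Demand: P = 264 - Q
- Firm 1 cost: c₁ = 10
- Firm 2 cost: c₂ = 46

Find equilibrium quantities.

q₁* = 96.67, q₂* = 60.67

Work:
Reaction: q₁ = (264 - 10 - q₂)/2
Reaction: q₂ = (264 - 46 - q₁)/2
Solve simultaneously:
q₁* = (264 - 2×10 + 46)/3 = 96.67
q₂* = (264 - 2×46 + 10)/3 = 60.67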